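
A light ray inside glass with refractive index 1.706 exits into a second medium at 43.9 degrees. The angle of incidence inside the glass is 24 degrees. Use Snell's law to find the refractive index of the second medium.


Apply Snell's law: n1 * sin(theta1) = n2 * sin(theta2)
  n2 = n1 * sin(theta1) / sin(theta2)
  sin(24) = 0.406737
  sin(43.9) = 0.693402
  n2 = 1.706 * 0.406737 / 0.693402 = 1.0007

1.0007


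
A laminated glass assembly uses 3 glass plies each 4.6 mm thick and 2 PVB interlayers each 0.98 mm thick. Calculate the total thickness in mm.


Total thickness = glass contribution + PVB contribution
  Glass: 3 * 4.6 = 13.8 mm
  PVB: 2 * 0.98 = 1.96 mm
  Total = 13.8 + 1.96 = 15.76 mm

15.76 mm


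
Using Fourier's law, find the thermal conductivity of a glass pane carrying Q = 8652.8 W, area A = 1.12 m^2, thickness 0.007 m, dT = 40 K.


Fourier's law rearranged: k = Q * t / (A * dT)
  Numerator = 8652.8 * 0.007 = 60.5696
  Denominator = 1.12 * 40 = 44.8
  k = 60.5696 / 44.8 = 1.352 W/mK

1.352 W/mK


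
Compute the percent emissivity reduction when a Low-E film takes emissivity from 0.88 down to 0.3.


Percentage reduction = (1 - coated/uncoated) * 100
  Ratio = 0.3 / 0.88 = 0.3409
  Reduction = (1 - 0.3409) * 100 = 65.9%

65.9%


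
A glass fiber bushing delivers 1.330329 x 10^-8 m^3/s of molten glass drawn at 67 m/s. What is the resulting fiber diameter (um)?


Cross-sectional area from continuity:
  A = Q / v = 1.330329 x 10^-8 / 67 = 1.985566 x 10^-10 m^2
Diameter from circular cross-section:
  d = sqrt(4A / pi) * 10^6 (m -> um)
  d = sqrt(4 * 1.985566 x 10^-10 / pi) * 10^6 = 15.9 um

15.9 um


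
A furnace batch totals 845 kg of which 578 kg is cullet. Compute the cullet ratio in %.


Cullet ratio = (cullet mass / total batch mass) * 100
  Ratio = 578 / 845 * 100 = 68.4%

68.4%


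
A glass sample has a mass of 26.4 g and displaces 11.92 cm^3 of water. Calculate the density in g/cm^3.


Use the definition of density:
  rho = mass / volume
  rho = 26.4 / 11.92 = 2.215 g/cm^3

2.215 g/cm^3


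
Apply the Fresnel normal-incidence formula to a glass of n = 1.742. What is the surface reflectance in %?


Fresnel reflectance at normal incidence:
  R = ((n - 1)/(n + 1))^2
  (n - 1)/(n + 1) = (1.742 - 1)/(1.742 + 1) = 0.270605
  R = 0.270605^2 = 0.0732271
  R(%) = 0.0732271 * 100 = 7.323%

7.323%


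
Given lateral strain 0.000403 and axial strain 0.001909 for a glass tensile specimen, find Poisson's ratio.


Poisson's ratio: nu = lateral strain / axial strain
  nu = 0.000403 / 0.001909 = 0.2111

0.2111


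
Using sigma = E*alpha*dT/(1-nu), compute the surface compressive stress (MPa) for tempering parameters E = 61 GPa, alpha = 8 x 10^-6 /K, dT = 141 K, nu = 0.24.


Tempering stress: sigma = E * alpha * dT / (1 - nu)
  E (MPa) = 61 * 1000 = 61000
  Numerator = 61000 * (8 x 10^-6) * 141 = 68.808
  Denominator = 1 - 0.24 = 0.76
  sigma = 68.808 / 0.76 = 90.5 MPa

90.5 MPa


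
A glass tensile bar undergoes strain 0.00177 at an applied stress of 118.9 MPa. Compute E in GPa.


Young's modulus: E = stress / strain
  E = 118.9 MPa / 0.00177 = 67175.14 MPa
Convert to GPa: 67175.14 / 1000 = 67.18 GPa

67.18 GPa


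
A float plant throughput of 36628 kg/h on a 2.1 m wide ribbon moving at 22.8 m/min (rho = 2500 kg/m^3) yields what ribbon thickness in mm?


Ribbon cross-section from mass balance:
  Volume rate = throughput / density = 36628 / 2500 = 14.6512 m^3/h
  thickness = volume rate / (speed * 60 * width), i.e.
  thickness = throughput / (60 * speed * width * density) * 1000
  thickness = 36628 / (60 * 22.8 * 2.1 * 2500) * 1000 = 5.1 mm

5.1 mm


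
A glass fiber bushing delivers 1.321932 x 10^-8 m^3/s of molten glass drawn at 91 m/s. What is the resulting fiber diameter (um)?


Cross-sectional area from continuity:
  A = Q / v = 1.321932 x 10^-8 / 91 = 1.452673 x 10^-10 m^2
Diameter from circular cross-section:
  d = sqrt(4A / pi) * 10^6 (m -> um)
  d = sqrt(4 * 1.452673 x 10^-10 / pi) * 10^6 = 13.6 um

13.6 um


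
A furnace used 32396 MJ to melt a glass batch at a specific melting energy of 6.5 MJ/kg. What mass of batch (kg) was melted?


Rearrange E = m * s for m:
  m = E / s
  m = 32396 / 6.5 = 4984.0 kg

4984.0 kg


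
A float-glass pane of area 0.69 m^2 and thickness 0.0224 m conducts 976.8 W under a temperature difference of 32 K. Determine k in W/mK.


Fourier's law rearranged: k = Q * t / (A * dT)
  Numerator = 976.8 * 0.0224 = 21.88032
  Denominator = 0.69 * 32 = 22.08
  k = 21.88032 / 22.08 = 0.991 W/mK

0.991 W/mK


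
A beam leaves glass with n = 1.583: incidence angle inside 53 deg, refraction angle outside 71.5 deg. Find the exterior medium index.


Apply Snell's law: n1 * sin(theta1) = n2 * sin(theta2)
  n2 = n1 * sin(theta1) / sin(theta2)
  sin(53) = 0.798636
  sin(71.5) = 0.948324
  n2 = 1.583 * 0.798636 / 0.948324 = 1.3331

1.3331


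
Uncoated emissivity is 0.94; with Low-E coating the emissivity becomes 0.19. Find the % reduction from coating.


Percentage reduction = (1 - coated/uncoated) * 100
  Ratio = 0.19 / 0.94 = 0.2021
  Reduction = (1 - 0.2021) * 100 = 79.8%

79.8%


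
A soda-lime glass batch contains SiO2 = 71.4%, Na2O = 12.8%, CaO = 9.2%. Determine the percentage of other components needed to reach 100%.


Sum the three major oxides:
  SiO2 + Na2O + CaO = 71.4 + 12.8 + 9.2 = 93.4%
Subtract from 100%:
  Others = 100 - 93.4 = 6.6%

6.6%


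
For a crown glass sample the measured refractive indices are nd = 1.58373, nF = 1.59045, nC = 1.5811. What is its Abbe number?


Abbe number formula: Vd = (nd - 1) / (nF - nC)
  nd - 1 = 1.58373 - 1 = 0.58373
  nF - nC = 1.59045 - 1.5811 = 0.00935
  Vd = 0.58373 / 0.00935 = 62.43

62.43


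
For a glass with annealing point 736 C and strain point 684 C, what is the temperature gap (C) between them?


Gap = T_anneal - T_strain:
  gap = 736 - 684 = 52 C

52 C


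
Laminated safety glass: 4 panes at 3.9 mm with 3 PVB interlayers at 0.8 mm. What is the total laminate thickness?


Total thickness = glass contribution + PVB contribution
  Glass: 4 * 3.9 = 15.6 mm
  PVB: 3 * 0.8 = 2.4 mm
  Total = 15.6 + 2.4 = 18.0 mm

18.0 mm


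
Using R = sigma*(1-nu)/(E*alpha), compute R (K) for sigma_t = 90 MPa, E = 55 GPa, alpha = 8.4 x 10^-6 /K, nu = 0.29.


Thermal shock resistance: R = sigma * (1 - nu) / (E * alpha)
  Numerator = 90 * (1 - 0.29) = 63.9
  Denominator = 55 * 1000 * (8.4 x 10^-6) = 0.462
  R = 63.9 / 0.462 = 138.3 K

138.3 K


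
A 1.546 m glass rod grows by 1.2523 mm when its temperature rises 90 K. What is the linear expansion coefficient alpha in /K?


Rearrange dL = alpha * L0 * dT for alpha:
  alpha = dL / (L0 * dT)
  alpha = (1.2523 / 1000) / (1.546 * 90) = 0.000009 /K = 9 x 10^-6 /K

9 x 10^-6 /K


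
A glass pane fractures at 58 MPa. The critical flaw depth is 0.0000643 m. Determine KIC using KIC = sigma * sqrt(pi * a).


Fracture toughness: KIC = sigma * sqrt(pi * a)
  pi * a = pi * 0.0000643 = 0.000202004
  sqrt(pi * a) = 0.014213
  KIC = 58 * 0.014213 = 0.824 MPa*sqrt(m)

0.824 MPa*sqrt(m)


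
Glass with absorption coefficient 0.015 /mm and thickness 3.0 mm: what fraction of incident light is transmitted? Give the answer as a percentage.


Beer-Lambert law: T = exp(-alpha * thickness)
  exponent = -0.015 * 3.0 = -0.045
  T = exp(-0.045) = 0.956
  Percentage = 0.956 * 100 = 95.6%

95.6%


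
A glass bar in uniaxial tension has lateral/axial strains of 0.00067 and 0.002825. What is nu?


Poisson's ratio: nu = lateral strain / axial strain
  nu = 0.00067 / 0.002825 = 0.2372

0.2372


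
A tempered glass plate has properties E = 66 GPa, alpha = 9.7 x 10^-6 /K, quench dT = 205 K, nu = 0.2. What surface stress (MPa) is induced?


Tempering stress: sigma = E * alpha * dT / (1 - nu)
  E (MPa) = 66 * 1000 = 66000
  Numerator = 66000 * (9.7 x 10^-6) * 205 = 131.241
  Denominator = 1 - 0.2 = 0.8
  sigma = 131.241 / 0.8 = 164.1 MPa

164.1 MPa


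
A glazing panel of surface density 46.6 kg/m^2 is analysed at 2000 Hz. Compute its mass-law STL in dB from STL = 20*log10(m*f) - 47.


Mass law: STL = 20 * log10(m * f) - 47
  m * f = 46.6 * 2000 = 93200
  log10(93200) = 4.96942
  STL = 20 * 4.96942 - 47 = 99.3884 - 47 = 52.4 dB

52.4 dB


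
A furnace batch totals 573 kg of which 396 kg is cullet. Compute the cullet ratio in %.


Cullet ratio = (cullet mass / total batch mass) * 100
  Ratio = 396 / 573 * 100 = 69.11%

69.11%


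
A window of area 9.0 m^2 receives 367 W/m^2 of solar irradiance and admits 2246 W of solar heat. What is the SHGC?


Rearrange Q = Area * SHGC * Irradiance:
  SHGC = Q / (Area * Irradiance)
  SHGC = 2246 / (9.0 * 367) = 0.68

0.68


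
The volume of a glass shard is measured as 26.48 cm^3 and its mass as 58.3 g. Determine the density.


Use the definition of density:
  rho = mass / volume
  rho = 58.3 / 26.48 = 2.202 g/cm^3

2.202 g/cm^3


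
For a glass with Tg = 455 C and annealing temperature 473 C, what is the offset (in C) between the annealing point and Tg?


Offset = T_anneal - Tg:
  offset = 473 - 455 = 18 C

18 C


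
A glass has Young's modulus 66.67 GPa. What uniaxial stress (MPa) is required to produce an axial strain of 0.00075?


Rearrange E = sigma / epsilon:
  sigma = E * epsilon
  E (MPa) = 66.67 * 1000 = 66670
  sigma = 66670 * 0.00075 = 50.0 MPa

50.0 MPa


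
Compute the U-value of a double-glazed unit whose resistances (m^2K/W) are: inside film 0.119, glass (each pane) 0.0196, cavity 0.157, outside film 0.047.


Total thermal resistance (series):
  R_total = R_in + R_glass + R_air + R_glass + R_out
  R_total = 0.119 + 0.0196 + 0.157 + 0.0196 + 0.047 = 0.3622 m^2K/W
U-value = 1 / R_total = 1 / 0.3622 = 2.761 W/m^2K

2.761 W/m^2K


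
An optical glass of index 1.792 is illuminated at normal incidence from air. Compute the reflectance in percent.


Fresnel reflectance at normal incidence:
  R = ((n - 1)/(n + 1))^2
  (n - 1)/(n + 1) = (1.792 - 1)/(1.792 + 1) = 0.283668
  R = 0.283668^2 = 0.0804675
  R(%) = 0.0804675 * 100 = 8.047%

8.047%


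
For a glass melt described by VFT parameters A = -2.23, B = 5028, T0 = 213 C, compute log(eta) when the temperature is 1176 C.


VFT equation: log(eta) = A + B / (T - T0)
  T - T0 = 1176 - 213 = 963
  B / (T - T0) = 5028 / 963 = 5.221
  log(eta) = -2.23 + 5.221 = 2.991

2.991


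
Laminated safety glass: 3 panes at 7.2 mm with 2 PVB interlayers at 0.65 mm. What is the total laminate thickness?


Total thickness = glass contribution + PVB contribution
  Glass: 3 * 7.2 = 21.6 mm
  PVB: 2 * 0.65 = 1.3 mm
  Total = 21.6 + 1.3 = 22.9 mm

22.9 mm


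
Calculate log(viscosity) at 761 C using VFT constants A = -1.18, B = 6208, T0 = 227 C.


VFT equation: log(eta) = A + B / (T - T0)
  T - T0 = 761 - 227 = 534
  B / (T - T0) = 6208 / 534 = 11.625
  log(eta) = -1.18 + 11.625 = 10.445

10.445


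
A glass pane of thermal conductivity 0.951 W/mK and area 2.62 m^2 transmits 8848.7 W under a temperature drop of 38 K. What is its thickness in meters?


Fourier's law: t = k * A * dT / Q
  t = 0.951 * 2.62 * 38 / 8848.7
  t = 94.68156 / 8848.7 = 0.0107 m

0.0107 m


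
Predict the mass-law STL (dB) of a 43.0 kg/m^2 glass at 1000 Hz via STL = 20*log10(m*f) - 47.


Mass law: STL = 20 * log10(m * f) - 47
  m * f = 43.0 * 1000 = 43000
  log10(43000) = 4.63347
  STL = 20 * 4.63347 - 47 = 92.6694 - 47 = 45.7 dB

45.7 dB


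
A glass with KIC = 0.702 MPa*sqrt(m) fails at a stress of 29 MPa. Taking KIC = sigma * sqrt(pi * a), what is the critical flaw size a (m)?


Rearrange KIC = sigma * sqrt(pi * a):
  sqrt(pi * a) = KIC / sigma
  sqrt(pi * a) = 0.702 / 29 = 0.024207
  a = (KIC / sigma)^2 / pi
  a = 0.024207^2 / pi = 0.0001865 m

0.0001865 m


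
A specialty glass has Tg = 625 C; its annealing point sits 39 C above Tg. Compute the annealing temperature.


The annealing temperature is Tg plus the offset:
  T_anneal = 625 + 39 = 664 C

664 C


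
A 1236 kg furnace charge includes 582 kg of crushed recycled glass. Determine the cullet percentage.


Cullet ratio = (cullet mass / total batch mass) * 100
  Ratio = 582 / 1236 * 100 = 47.09%

47.09%


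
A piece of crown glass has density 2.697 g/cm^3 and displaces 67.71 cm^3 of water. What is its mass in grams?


Rearrange rho = m / V:
  m = rho * V
  m = 2.697 * 67.71 = 182.614 g

182.614 g


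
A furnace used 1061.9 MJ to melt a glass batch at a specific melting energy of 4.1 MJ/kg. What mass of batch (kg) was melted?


Rearrange E = m * s for m:
  m = E / s
  m = 1061.9 / 4.1 = 259.0 kg

259.0 kg


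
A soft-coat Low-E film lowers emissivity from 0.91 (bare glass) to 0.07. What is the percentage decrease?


Percentage reduction = (1 - coated/uncoated) * 100
  Ratio = 0.07 / 0.91 = 0.0769
  Reduction = (1 - 0.0769) * 100 = 92.3%

92.3%


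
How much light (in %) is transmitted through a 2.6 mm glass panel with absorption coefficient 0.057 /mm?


Beer-Lambert law: T = exp(-alpha * thickness)
  exponent = -0.057 * 2.6 = -0.1482
  T = exp(-0.1482) = 0.8623
  Percentage = 0.8623 * 100 = 86.23%

86.23%


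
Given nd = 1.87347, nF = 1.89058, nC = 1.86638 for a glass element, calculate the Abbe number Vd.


Abbe number formula: Vd = (nd - 1) / (nF - nC)
  nd - 1 = 1.87347 - 1 = 0.87347
  nF - nC = 1.89058 - 1.86638 = 0.0242
  Vd = 0.87347 / 0.0242 = 36.09

36.09


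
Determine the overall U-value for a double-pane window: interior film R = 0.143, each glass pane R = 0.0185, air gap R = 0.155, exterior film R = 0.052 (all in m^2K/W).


Total thermal resistance (series):
  R_total = R_in + R_glass + R_air + R_glass + R_out
  R_total = 0.143 + 0.0185 + 0.155 + 0.0185 + 0.052 = 0.387 m^2K/W
U-value = 1 / R_total = 1 / 0.387 = 2.584 W/m^2K

2.584 W/m^2K


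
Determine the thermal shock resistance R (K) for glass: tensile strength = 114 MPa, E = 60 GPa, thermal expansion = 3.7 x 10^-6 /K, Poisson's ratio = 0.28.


Thermal shock resistance: R = sigma * (1 - nu) / (E * alpha)
  Numerator = 114 * (1 - 0.28) = 82.08
  Denominator = 60 * 1000 * (3.7 x 10^-6) = 0.222
  R = 82.08 / 0.222 = 369.7 K

369.7 K


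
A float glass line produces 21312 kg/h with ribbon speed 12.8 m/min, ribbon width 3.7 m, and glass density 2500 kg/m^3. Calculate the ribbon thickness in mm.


Ribbon cross-section from mass balance:
  Volume rate = throughput / density = 21312 / 2500 = 8.5248 m^3/h
  thickness = volume rate / (speed * 60 * width), i.e.
  thickness = throughput / (60 * speed * width * density) * 1000
  thickness = 21312 / (60 * 12.8 * 3.7 * 2500) * 1000 = 3.0 mm

3.0 mm


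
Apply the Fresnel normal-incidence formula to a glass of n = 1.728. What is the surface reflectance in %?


Fresnel reflectance at normal incidence:
  R = ((n - 1)/(n + 1))^2
  (n - 1)/(n + 1) = (1.728 - 1)/(1.728 + 1) = 0.266862
  R = 0.266862^2 = 0.0712153
  R(%) = 0.0712153 * 100 = 7.122%

7.122%


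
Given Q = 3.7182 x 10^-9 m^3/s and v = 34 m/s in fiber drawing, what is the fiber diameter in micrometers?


Cross-sectional area from continuity:
  A = Q / v = 3.7182 x 10^-9 / 34 = 1.093588 x 10^-10 m^2
Diameter from circular cross-section:
  d = sqrt(4A / pi) * 10^6 (m -> um)
  d = sqrt(4 * 1.093588 x 10^-10 / pi) * 10^6 = 11.8 um

11.8 um


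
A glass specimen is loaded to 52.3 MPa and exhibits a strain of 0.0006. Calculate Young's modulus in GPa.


Young's modulus: E = stress / strain
  E = 52.3 MPa / 0.0006 = 87166.67 MPa
Convert to GPa: 87166.67 / 1000 = 87.17 GPa

87.17 GPa


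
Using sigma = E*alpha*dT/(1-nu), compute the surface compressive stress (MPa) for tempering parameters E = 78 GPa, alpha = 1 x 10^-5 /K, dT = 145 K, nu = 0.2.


Tempering stress: sigma = E * alpha * dT / (1 - nu)
  E (MPa) = 78 * 1000 = 78000
  Numerator = 78000 * (1 x 10^-5) * 145 = 113.1
  Denominator = 1 - 0.2 = 0.8
  sigma = 113.1 / 0.8 = 141.4 MPa

141.4 MPa


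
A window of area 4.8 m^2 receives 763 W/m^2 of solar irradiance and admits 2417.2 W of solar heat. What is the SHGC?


Rearrange Q = Area * SHGC * Irradiance:
  SHGC = Q / (Area * Irradiance)
  SHGC = 2417.2 / (4.8 * 763) = 0.66

0.66


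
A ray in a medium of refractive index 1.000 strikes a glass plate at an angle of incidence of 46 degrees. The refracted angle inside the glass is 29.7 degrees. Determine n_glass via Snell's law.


Apply Snell's law: n1 * sin(theta1) = n2 * sin(theta2)
  n2 = n1 * sin(theta1) / sin(theta2)
  sin(46) = 0.71934
  sin(29.7) = 0.495459
  n2 = 1.000 * 0.71934 / 0.495459 = 1.4519

1.4519


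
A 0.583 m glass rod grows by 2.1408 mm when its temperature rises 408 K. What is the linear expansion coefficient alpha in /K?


Rearrange dL = alpha * L0 * dT for alpha:
  alpha = dL / (L0 * dT)
  alpha = (2.1408 / 1000) / (0.583 * 408) = 0.000009 /K = 9 x 10^-6 /K

9 x 10^-6 /K


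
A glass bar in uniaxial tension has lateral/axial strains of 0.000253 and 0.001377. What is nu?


Poisson's ratio: nu = lateral strain / axial strain
  nu = 0.000253 / 0.001377 = 0.1837

0.1837


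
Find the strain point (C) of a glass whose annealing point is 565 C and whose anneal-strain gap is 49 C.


Strain point = annealing point - difference:
  T_strain = 565 - 49 = 516 C

516 C


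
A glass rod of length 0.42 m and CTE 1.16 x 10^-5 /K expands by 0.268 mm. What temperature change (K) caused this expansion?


Rearrange dL = alpha * L0 * dT for dT:
  dT = dL / (alpha * L0)
  dL (m) = 0.268 / 1000 = 0.000268
  dT = 0.000268 / ((1.16 x 10^-5) * 0.42) = 55.0 K

55.0 K


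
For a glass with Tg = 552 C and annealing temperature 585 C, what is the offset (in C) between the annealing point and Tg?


Offset = T_anneal - Tg:
  offset = 585 - 552 = 33 C

33 C


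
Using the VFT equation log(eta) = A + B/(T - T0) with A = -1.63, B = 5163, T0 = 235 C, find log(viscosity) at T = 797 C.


VFT equation: log(eta) = A + B / (T - T0)
  T - T0 = 797 - 235 = 562
  B / (T - T0) = 5163 / 562 = 9.187
  log(eta) = -1.63 + 9.187 = 7.557

7.557


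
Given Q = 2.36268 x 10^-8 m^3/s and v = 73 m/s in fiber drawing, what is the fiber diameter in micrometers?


Cross-sectional area from continuity:
  A = Q / v = 2.36268 x 10^-8 / 73 = 3.236548 x 10^-10 m^2
Diameter from circular cross-section:
  d = sqrt(4A / pi) * 10^6 (m -> um)
  d = sqrt(4 * 3.236548 x 10^-10 / pi) * 10^6 = 20.3 um

20.3 um


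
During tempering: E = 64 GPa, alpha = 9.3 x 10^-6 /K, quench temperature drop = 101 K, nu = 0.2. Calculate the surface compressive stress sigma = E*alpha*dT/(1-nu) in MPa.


Tempering stress: sigma = E * alpha * dT / (1 - nu)
  E (MPa) = 64 * 1000 = 64000
  Numerator = 64000 * (9.3 x 10^-6) * 101 = 60.1152
  Denominator = 1 - 0.2 = 0.8
  sigma = 60.1152 / 0.8 = 75.1 MPa

75.1 MPa


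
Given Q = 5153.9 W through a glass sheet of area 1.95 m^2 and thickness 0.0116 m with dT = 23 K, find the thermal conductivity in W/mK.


Fourier's law rearranged: k = Q * t / (A * dT)
  Numerator = 5153.9 * 0.0116 = 59.78524
  Denominator = 1.95 * 23 = 44.85
  k = 59.78524 / 44.85 = 1.333 W/mK

1.333 W/mK


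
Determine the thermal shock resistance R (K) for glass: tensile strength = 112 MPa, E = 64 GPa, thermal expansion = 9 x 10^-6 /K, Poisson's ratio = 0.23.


Thermal shock resistance: R = sigma * (1 - nu) / (E * alpha)
  Numerator = 112 * (1 - 0.23) = 86.24
  Denominator = 64 * 1000 * (9 x 10^-6) = 0.576
  R = 86.24 / 0.576 = 149.7 K

149.7 K


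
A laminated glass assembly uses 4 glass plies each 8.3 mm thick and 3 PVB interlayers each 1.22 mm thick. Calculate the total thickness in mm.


Total thickness = glass contribution + PVB contribution
  Glass: 4 * 8.3 = 33.2 mm
  PVB: 3 * 1.22 = 3.66 mm
  Total = 33.2 + 3.66 = 36.86 mm

36.86 mm


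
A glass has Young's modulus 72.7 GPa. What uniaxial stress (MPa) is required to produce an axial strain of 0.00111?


Rearrange E = sigma / epsilon:
  sigma = E * epsilon
  E (MPa) = 72.7 * 1000 = 72700
  sigma = 72700 * 0.00111 = 80.7 MPa

80.7 MPa


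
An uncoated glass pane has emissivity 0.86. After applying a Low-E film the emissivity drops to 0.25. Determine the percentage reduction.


Percentage reduction = (1 - coated/uncoated) * 100
  Ratio = 0.25 / 0.86 = 0.2907
  Reduction = (1 - 0.2907) * 100 = 70.9%

70.9%


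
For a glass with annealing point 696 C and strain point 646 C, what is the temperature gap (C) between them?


Gap = T_anneal - T_strain:
  gap = 696 - 646 = 50 C

50 C


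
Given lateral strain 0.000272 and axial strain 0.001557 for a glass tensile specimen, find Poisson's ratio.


Poisson's ratio: nu = lateral strain / axial strain
  nu = 0.000272 / 0.001557 = 0.1747

0.1747


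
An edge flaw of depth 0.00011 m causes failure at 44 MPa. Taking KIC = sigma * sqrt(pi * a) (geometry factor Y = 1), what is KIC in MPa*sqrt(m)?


Fracture toughness: KIC = sigma * sqrt(pi * a)
  pi * a = pi * 0.00011 = 0.000345575
  sqrt(pi * a) = 0.01859
  KIC = 44 * 0.01859 = 0.818 MPa*sqrt(m)

0.818 MPa*sqrt(m)


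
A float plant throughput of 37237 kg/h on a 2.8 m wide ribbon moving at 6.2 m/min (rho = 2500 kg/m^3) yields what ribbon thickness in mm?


Ribbon cross-section from mass balance:
  Volume rate = throughput / density = 37237 / 2500 = 14.8948 m^3/h
  thickness = volume rate / (speed * 60 * width), i.e.
  thickness = throughput / (60 * speed * width * density) * 1000
  thickness = 37237 / (60 * 6.2 * 2.8 * 2500) * 1000 = 14.3 mm

14.3 mm


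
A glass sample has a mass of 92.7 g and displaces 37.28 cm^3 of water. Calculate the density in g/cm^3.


Use the definition of density:
  rho = mass / volume
  rho = 92.7 / 37.28 = 2.487 g/cm^3

2.487 g/cm^3


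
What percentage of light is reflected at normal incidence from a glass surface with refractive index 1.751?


Fresnel reflectance at normal incidence:
  R = ((n - 1)/(n + 1))^2
  (n - 1)/(n + 1) = (1.751 - 1)/(1.751 + 1) = 0.272992
  R = 0.272992^2 = 0.0745246
  R(%) = 0.0745246 * 100 = 7.452%

7.452%


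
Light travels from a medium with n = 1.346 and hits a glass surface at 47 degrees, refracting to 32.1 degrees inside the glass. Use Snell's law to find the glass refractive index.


Apply Snell's law: n1 * sin(theta1) = n2 * sin(theta2)
  n2 = n1 * sin(theta1) / sin(theta2)
  sin(47) = 0.731354
  sin(32.1) = 0.531399
  n2 = 1.346 * 0.731354 / 0.531399 = 1.8525

1.8525


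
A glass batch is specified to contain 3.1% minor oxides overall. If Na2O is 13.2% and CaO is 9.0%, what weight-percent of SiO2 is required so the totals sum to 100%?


Known pieces sum to 100%:
  SiO2 = 100 - (others + Na2O + CaO)
  SiO2 = 100 - (3.1 + 13.2 + 9.0) = 74.7%

74.7%


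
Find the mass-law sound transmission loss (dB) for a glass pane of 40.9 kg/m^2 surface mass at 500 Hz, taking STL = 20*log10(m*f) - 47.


Mass law: STL = 20 * log10(m * f) - 47
  m * f = 40.9 * 500 = 20450
  log10(20450) = 4.31069
  STL = 20 * 4.31069 - 47 = 86.2138 - 47 = 39.2 dB

39.2 dB


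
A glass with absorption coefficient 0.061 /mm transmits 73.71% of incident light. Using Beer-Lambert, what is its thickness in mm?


Rearrange T = exp(-alpha * thickness):
  thickness = -ln(T) / alpha
  T = 73.71/100 = 0.7371
  ln(T) = -0.30503
  -ln(T) = 0.30503
  thickness = 0.30503 / 0.061 = 5.0 mm

5.0 mm


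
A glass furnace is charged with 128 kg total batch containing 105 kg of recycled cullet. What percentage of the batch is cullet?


Cullet ratio = (cullet mass / total batch mass) * 100
  Ratio = 105 / 128 * 100 = 82.03%

82.03%


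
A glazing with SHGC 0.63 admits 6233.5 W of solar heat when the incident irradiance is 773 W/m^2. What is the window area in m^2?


Rearrange Q = Area * SHGC * Irradiance:
  Area = Q / (SHGC * Irradiance)
  Area = 6233.5 / (0.63 * 773) = 12.8 m^2

12.8 m^2


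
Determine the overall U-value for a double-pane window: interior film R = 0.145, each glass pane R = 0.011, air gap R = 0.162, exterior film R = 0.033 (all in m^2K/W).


Total thermal resistance (series):
  R_total = R_in + R_glass + R_air + R_glass + R_out
  R_total = 0.145 + 0.011 + 0.162 + 0.011 + 0.033 = 0.362 m^2K/W
U-value = 1 / R_total = 1 / 0.362 = 2.762 W/m^2K

2.762 W/m^2K


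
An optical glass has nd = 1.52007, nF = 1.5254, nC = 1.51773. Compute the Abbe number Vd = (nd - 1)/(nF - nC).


Abbe number formula: Vd = (nd - 1) / (nF - nC)
  nd - 1 = 1.52007 - 1 = 0.52007
  nF - nC = 1.5254 - 1.51773 = 0.00767
  Vd = 0.52007 / 0.00767 = 67.81

67.81


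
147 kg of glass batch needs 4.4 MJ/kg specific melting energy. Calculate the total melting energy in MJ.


Total energy = mass * specific energy
  E = 147 * 4.4 = 646.8 MJ

646.8 MJ


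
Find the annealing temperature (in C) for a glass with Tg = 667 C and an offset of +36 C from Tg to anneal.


The annealing temperature is Tg plus the offset:
  T_anneal = 667 + 36 = 703 C

703 C


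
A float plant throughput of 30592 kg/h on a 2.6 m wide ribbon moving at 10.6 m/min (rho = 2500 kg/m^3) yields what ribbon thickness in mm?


Ribbon cross-section from mass balance:
  Volume rate = throughput / density = 30592 / 2500 = 12.2368 m^3/h
  thickness = volume rate / (speed * 60 * width), i.e.
  thickness = throughput / (60 * speed * width * density) * 1000
  thickness = 30592 / (60 * 10.6 * 2.6 * 2500) * 1000 = 7.4 mm

7.4 mm


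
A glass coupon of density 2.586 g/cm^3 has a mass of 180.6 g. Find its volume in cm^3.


Rearrange rho = m / V:
  V = m / rho
  V = 180.6 / 2.586 = 69.838 cm^3

69.838 cm^3


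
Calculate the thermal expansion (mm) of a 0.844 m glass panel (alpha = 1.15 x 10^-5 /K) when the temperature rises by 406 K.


Thermal expansion formula: dL = alpha * L0 * dT
  dL = (1.15 x 10^-5) * 0.844 * 406 = 0.00394064 m
Convert to mm: 0.00394064 * 1000 = 3.9406 mm

3.9406 mm


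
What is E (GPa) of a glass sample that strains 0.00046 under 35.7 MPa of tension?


Young's modulus: E = stress / strain
  E = 35.7 MPa / 0.00046 = 77608.7 MPa
Convert to GPa: 77608.7 / 1000 = 77.61 GPa

77.61 GPa


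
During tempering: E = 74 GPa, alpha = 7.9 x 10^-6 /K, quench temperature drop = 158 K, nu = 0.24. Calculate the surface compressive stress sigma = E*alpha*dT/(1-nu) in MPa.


Tempering stress: sigma = E * alpha * dT / (1 - nu)
  E (MPa) = 74 * 1000 = 74000
  Numerator = 74000 * (7.9 x 10^-6) * 158 = 92.3668
  Denominator = 1 - 0.24 = 0.76
  sigma = 92.3668 / 0.76 = 121.5 MPa

121.5 MPa


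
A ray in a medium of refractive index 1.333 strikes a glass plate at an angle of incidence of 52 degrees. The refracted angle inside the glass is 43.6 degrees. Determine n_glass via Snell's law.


Apply Snell's law: n1 * sin(theta1) = n2 * sin(theta2)
  n2 = n1 * sin(theta1) / sin(theta2)
  sin(52) = 0.788011
  sin(43.6) = 0.68962
  n2 = 1.333 * 0.788011 / 0.68962 = 1.5232

1.5232


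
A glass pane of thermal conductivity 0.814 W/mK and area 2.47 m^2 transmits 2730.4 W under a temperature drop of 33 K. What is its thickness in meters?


Fourier's law: t = k * A * dT / Q
  t = 0.814 * 2.47 * 33 / 2730.4
  t = 66.34914 / 2730.4 = 0.0243 m

0.0243 m


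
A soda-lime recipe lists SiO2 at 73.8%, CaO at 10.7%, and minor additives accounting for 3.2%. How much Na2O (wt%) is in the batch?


Pieces sum to 100%:
  Na2O = 100 - (SiO2 + CaO + others)
  Na2O = 100 - (73.8 + 10.7 + 3.2) = 12.3%

12.3%


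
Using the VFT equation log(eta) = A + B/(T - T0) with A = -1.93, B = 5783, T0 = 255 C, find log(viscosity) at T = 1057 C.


VFT equation: log(eta) = A + B / (T - T0)
  T - T0 = 1057 - 255 = 802
  B / (T - T0) = 5783 / 802 = 7.211
  log(eta) = -1.93 + 7.211 = 5.281

5.281


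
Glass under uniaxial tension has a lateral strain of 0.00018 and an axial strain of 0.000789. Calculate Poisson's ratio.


Poisson's ratio: nu = lateral strain / axial strain
  nu = 0.00018 / 0.000789 = 0.2281

0.2281


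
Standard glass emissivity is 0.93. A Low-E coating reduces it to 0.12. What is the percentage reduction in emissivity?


Percentage reduction = (1 - coated/uncoated) * 100
  Ratio = 0.12 / 0.93 = 0.129
  Reduction = (1 - 0.129) * 100 = 87.1%

87.1%


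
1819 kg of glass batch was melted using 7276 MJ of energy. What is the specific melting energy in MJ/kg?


Rearrange E = m * s for s:
  s = E / m
  s = 7276 / 1819 = 4.0 MJ/kg

4.0 MJ/kg


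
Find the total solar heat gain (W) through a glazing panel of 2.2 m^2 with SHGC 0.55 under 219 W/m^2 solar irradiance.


Solar heat gain: Q = Area * SHGC * Irradiance
  Q = 2.2 * 0.55 * 219 = 265 W

265 W


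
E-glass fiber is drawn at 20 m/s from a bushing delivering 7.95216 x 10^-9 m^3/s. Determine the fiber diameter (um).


Cross-sectional area from continuity:
  A = Q / v = 7.95216 x 10^-9 / 20 = 3.97608 x 10^-10 m^2
Diameter from circular cross-section:
  d = sqrt(4A / pi) * 10^6 (m -> um)
  d = sqrt(4 * 3.97608 x 10^-10 / pi) * 10^6 = 22.5 um

22.5 um


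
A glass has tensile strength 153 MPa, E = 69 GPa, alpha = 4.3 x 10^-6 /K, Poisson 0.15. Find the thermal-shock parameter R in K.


Thermal shock resistance: R = sigma * (1 - nu) / (E * alpha)
  Numerator = 153 * (1 - 0.15) = 130.05
  Denominator = 69 * 1000 * (4.3 x 10^-6) = 0.2967
  R = 130.05 / 0.2967 = 438.3 K

438.3 K


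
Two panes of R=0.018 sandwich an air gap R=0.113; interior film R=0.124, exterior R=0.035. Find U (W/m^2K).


Total thermal resistance (series):
  R_total = R_in + R_glass + R_air + R_glass + R_out
  R_total = 0.124 + 0.018 + 0.113 + 0.018 + 0.035 = 0.308 m^2K/W
U-value = 1 / R_total = 1 / 0.308 = 3.247 W/m^2K

3.247 W/m^2K


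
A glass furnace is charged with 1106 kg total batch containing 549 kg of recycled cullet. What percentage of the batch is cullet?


Cullet ratio = (cullet mass / total batch mass) * 100
  Ratio = 549 / 1106 * 100 = 49.64%

49.64%


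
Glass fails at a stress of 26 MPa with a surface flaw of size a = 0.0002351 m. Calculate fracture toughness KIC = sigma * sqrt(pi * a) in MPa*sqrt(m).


Fracture toughness: KIC = sigma * sqrt(pi * a)
  pi * a = pi * 0.0002351 = 0.000738588
  sqrt(pi * a) = 0.027177
  KIC = 26 * 0.027177 = 0.707 MPa*sqrt(m)

0.707 MPa*sqrt(m)


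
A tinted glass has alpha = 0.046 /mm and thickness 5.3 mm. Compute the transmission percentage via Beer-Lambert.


Beer-Lambert law: T = exp(-alpha * thickness)
  exponent = -0.046 * 5.3 = -0.2438
  T = exp(-0.2438) = 0.7836
  Percentage = 0.7836 * 100 = 78.36%

78.36%


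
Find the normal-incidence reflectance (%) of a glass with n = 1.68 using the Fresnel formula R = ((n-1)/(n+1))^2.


Fresnel reflectance at normal incidence:
  R = ((n - 1)/(n + 1))^2
  (n - 1)/(n + 1) = (1.68 - 1)/(1.68 + 1) = 0.253731
  R = 0.253731^2 = 0.0643794
  R(%) = 0.0643794 * 100 = 6.438%

6.438%


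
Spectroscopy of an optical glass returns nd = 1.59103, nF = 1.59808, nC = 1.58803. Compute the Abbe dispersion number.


Abbe number formula: Vd = (nd - 1) / (nF - nC)
  nd - 1 = 1.59103 - 1 = 0.59103
  nF - nC = 1.59808 - 1.58803 = 0.01005
  Vd = 0.59103 / 0.01005 = 58.81

58.81


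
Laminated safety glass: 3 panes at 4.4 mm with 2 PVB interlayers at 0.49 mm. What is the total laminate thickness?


Total thickness = glass contribution + PVB contribution
  Glass: 3 * 4.4 = 13.2 mm
  PVB: 2 * 0.49 = 0.98 mm
  Total = 13.2 + 0.98 = 14.18 mm

14.18 mm


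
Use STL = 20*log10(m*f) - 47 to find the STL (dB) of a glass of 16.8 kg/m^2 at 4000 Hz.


Mass law: STL = 20 * log10(m * f) - 47
  m * f = 16.8 * 4000 = 67200
  log10(67200) = 4.82737
  STL = 20 * 4.82737 - 47 = 96.5474 - 47 = 49.5 dB

49.5 dB


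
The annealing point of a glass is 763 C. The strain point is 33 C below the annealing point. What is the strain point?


Strain point = annealing point - difference:
  T_strain = 763 - 33 = 730 C

730 C


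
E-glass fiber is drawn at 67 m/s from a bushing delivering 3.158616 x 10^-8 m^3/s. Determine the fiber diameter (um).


Cross-sectional area from continuity:
  A = Q / v = 3.158616 x 10^-8 / 67 = 4.714352 x 10^-10 m^2
Diameter from circular cross-section:
  d = sqrt(4A / pi) * 10^6 (m -> um)
  d = sqrt(4 * 4.714352 x 10^-10 / pi) * 10^6 = 24.5 um

24.5 um


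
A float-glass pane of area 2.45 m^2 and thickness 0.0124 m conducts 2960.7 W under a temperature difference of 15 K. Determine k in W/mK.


Fourier's law rearranged: k = Q * t / (A * dT)
  Numerator = 2960.7 * 0.0124 = 36.71268
  Denominator = 2.45 * 15 = 36.75
  k = 36.71268 / 36.75 = 0.999 W/mK

0.999 W/mK


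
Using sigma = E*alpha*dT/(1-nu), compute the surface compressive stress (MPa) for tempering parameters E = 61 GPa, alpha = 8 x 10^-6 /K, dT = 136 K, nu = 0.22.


Tempering stress: sigma = E * alpha * dT / (1 - nu)
  E (MPa) = 61 * 1000 = 61000
  Numerator = 61000 * (8 x 10^-6) * 136 = 66.368
  Denominator = 1 - 0.22 = 0.78
  sigma = 66.368 / 0.78 = 85.1 MPa

85.1 MPa


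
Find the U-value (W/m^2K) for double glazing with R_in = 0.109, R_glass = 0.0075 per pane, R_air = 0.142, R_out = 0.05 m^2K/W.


Total thermal resistance (series):
  R_total = R_in + R_glass + R_air + R_glass + R_out
  R_total = 0.109 + 0.0075 + 0.142 + 0.0075 + 0.05 = 0.316 m^2K/W
U-value = 1 / R_total = 1 / 0.316 = 3.165 W/m^2K

3.165 W/m^2K


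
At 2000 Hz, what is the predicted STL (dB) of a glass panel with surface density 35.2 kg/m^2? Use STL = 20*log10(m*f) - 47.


Mass law: STL = 20 * log10(m * f) - 47
  m * f = 35.2 * 2000 = 70400
  log10(70400) = 4.84757
  STL = 20 * 4.84757 - 47 = 96.9514 - 47 = 50.0 dB

50.0 dB


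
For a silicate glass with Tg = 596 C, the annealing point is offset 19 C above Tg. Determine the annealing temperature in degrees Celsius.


The annealing temperature is Tg plus the offset:
  T_anneal = 596 + 19 = 615 C

615 C


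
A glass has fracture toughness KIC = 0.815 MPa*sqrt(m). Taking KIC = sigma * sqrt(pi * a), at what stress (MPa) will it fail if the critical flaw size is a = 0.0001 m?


Rearrange KIC = sigma * sqrt(pi * a):
  sigma = KIC / sqrt(pi * a)
  sqrt(pi * 0.0001) = 0.017725
  sigma = 0.815 / 0.017725 = 45.98 MPa

45.98 MPa


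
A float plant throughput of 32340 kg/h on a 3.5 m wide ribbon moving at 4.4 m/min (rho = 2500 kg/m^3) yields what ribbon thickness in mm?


Ribbon cross-section from mass balance:
  Volume rate = throughput / density = 32340 / 2500 = 12.936 m^3/h
  thickness = volume rate / (speed * 60 * width), i.e.
  thickness = throughput / (60 * speed * width * density) * 1000
  thickness = 32340 / (60 * 4.4 * 3.5 * 2500) * 1000 = 14.0 mm

14.0 mm


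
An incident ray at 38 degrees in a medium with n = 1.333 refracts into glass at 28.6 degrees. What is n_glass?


Apply Snell's law: n1 * sin(theta1) = n2 * sin(theta2)
  n2 = n1 * sin(theta1) / sin(theta2)
  sin(38) = 0.615661
  sin(28.6) = 0.478692
  n2 = 1.333 * 0.615661 / 0.478692 = 1.7144

1.7144


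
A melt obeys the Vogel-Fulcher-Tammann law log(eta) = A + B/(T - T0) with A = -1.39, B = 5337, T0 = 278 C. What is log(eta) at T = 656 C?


VFT equation: log(eta) = A + B / (T - T0)
  T - T0 = 656 - 278 = 378
  B / (T - T0) = 5337 / 378 = 14.119
  log(eta) = -1.39 + 14.119 = 12.729

12.729


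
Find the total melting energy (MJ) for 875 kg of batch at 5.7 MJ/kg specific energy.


Total energy = mass * specific energy
  E = 875 * 5.7 = 4987.5 MJ

4987.5 MJ


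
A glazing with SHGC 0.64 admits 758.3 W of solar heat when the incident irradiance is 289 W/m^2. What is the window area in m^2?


Rearrange Q = Area * SHGC * Irradiance:
  Area = Q / (SHGC * Irradiance)
  Area = 758.3 / (0.64 * 289) = 4.1 m^2

4.1 m^2


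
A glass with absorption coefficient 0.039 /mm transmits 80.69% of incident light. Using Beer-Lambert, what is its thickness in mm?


Rearrange T = exp(-alpha * thickness):
  thickness = -ln(T) / alpha
  T = 80.69/100 = 0.8069
  ln(T) = -0.21456
  -ln(T) = 0.21456
  thickness = 0.21456 / 0.039 = 5.5 mm

5.5 mm


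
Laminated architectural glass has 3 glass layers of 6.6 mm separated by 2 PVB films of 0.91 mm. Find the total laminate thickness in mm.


Total thickness = glass contribution + PVB contribution
  Glass: 3 * 6.6 = 19.8 mm
  PVB: 2 * 0.91 = 1.82 mm
  Total = 19.8 + 1.82 = 21.62 mm

21.62 mm


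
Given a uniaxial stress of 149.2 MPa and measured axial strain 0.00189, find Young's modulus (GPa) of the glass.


Young's modulus: E = stress / strain
  E = 149.2 MPa / 0.00189 = 78941.8 MPa
Convert to GPa: 78941.8 / 1000 = 78.94 GPa

78.94 GPa


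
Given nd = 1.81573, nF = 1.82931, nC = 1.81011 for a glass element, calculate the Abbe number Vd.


Abbe number formula: Vd = (nd - 1) / (nF - nC)
  nd - 1 = 1.81573 - 1 = 0.81573
  nF - nC = 1.82931 - 1.81011 = 0.0192
  Vd = 0.81573 / 0.0192 = 42.49

42.49


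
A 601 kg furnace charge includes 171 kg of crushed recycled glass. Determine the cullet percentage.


Cullet ratio = (cullet mass / total batch mass) * 100
  Ratio = 171 / 601 * 100 = 28.45%

28.45%


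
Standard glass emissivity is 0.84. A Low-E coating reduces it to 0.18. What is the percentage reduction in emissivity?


Percentage reduction = (1 - coated/uncoated) * 100
  Ratio = 0.18 / 0.84 = 0.2143
  Reduction = (1 - 0.2143) * 100 = 78.6%

78.6%


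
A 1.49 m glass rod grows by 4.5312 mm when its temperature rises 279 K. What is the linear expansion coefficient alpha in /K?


Rearrange dL = alpha * L0 * dT for alpha:
  alpha = dL / (L0 * dT)
  alpha = (4.5312 / 1000) / (1.49 * 279) = 0.0000109 /K = 1.09 x 10^-5 /K

1.09 x 10^-5 /K


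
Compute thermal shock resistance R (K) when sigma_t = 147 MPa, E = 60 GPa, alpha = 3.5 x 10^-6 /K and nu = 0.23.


Thermal shock resistance: R = sigma * (1 - nu) / (E * alpha)
  Numerator = 147 * (1 - 0.23) = 113.19
  Denominator = 60 * 1000 * (3.5 x 10^-6) = 0.21
  R = 113.19 / 0.21 = 539.0 K

539.0 K


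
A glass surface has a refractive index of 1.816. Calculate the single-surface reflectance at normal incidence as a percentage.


Fresnel reflectance at normal incidence:
  R = ((n - 1)/(n + 1))^2
  (n - 1)/(n + 1) = (1.816 - 1)/(1.816 + 1) = 0.289773
  R = 0.289773^2 = 0.0839684
  R(%) = 0.0839684 * 100 = 8.397%

8.397%


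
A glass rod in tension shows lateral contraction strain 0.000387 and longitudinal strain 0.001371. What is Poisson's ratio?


Poisson's ratio: nu = lateral strain / axial strain
  nu = 0.000387 / 0.001371 = 0.2823

0.2823


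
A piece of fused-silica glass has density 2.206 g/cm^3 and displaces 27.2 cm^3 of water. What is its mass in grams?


Rearrange rho = m / V:
  m = rho * V
  m = 2.206 * 27.2 = 60.003 g

60.003 g


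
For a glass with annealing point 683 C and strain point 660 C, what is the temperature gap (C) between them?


Gap = T_anneal - T_strain:
  gap = 683 - 660 = 23 C

23 C


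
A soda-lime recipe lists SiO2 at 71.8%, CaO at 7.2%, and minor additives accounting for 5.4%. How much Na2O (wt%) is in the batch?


Pieces sum to 100%:
  Na2O = 100 - (SiO2 + CaO + others)
  Na2O = 100 - (71.8 + 7.2 + 5.4) = 15.6%

15.6%


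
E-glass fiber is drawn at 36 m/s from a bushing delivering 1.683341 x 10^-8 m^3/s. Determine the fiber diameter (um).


Cross-sectional area from continuity:
  A = Q / v = 1.683341 x 10^-8 / 36 = 4.675947 x 10^-10 m^2
Diameter from circular cross-section:
  d = sqrt(4A / pi) * 10^6 (m -> um)
  d = sqrt(4 * 4.675947 x 10^-10 / pi) * 10^6 = 24.4 um

24.4 um


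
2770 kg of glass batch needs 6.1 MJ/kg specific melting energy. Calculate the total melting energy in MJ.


Total energy = mass * specific energy
  E = 2770 * 6.1 = 16897 MJ

16897 MJ


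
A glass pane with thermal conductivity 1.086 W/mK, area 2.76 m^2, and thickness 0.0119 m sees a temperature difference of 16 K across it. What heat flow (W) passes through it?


Fourier's law: Q = k * A * dT / t
  Q = 1.086 * 2.76 * 16 / 0.0119
  Q = 47.95776 / 0.0119 = 4030.1 W

4030.1 W


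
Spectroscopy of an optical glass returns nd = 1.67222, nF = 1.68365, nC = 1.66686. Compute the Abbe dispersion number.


Abbe number formula: Vd = (nd - 1) / (nF - nC)
  nd - 1 = 1.67222 - 1 = 0.67222
  nF - nC = 1.68365 - 1.66686 = 0.01679
  Vd = 0.67222 / 0.01679 = 40.04

40.04
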